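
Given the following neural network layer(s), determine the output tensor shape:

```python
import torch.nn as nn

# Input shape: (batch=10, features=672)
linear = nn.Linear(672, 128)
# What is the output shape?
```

Input: (10, 672) -> Output: (10, 128)

Answer: (10, 128)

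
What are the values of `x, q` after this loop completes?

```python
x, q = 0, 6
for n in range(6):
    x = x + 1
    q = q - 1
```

x goes 0→6, q goes 6→0
`x, q` takes the values: (0, 6) → (1, 6) → (1, 5) → (2, 5) → (2, 4) → (3, 4) → (3, 3) → (4, 3) → (4, 2) → (5, 2) → (5, 1) → (6, 1) → (6, 0)

Answer: 6, 0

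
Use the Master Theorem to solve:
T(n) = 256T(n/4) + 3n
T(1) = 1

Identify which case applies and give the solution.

a=256, b=4, f(n)=3n. log_4(256) = 4. Since c=1 < 4, Case 1 applies: T(n) = Θ(n^log_b(a)) = O(n^4).

Answer: O(n^4) - Case 1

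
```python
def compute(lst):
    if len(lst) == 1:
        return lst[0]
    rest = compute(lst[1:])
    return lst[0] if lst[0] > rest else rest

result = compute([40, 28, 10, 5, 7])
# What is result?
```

Recursive max over [40, 28, 10, 5, 7] = 40

Answer: 40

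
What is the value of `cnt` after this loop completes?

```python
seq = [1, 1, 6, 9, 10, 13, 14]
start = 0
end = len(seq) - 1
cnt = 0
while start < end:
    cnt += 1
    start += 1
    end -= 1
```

Iterations until pointers meet (list length 7)
`cnt` takes the values: 0 → 1 → 2 → 3

Answer: 3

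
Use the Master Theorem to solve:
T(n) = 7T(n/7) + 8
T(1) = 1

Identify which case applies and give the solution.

a=7, b=7, f(n)=8. log_7(7) = 1. Since c=0 < 1, Case 1 applies: T(n) = Θ(n^log_b(a)) = O(n).

Answer: O(n) - Case 1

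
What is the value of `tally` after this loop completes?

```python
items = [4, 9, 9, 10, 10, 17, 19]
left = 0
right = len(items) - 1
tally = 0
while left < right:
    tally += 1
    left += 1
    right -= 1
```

Iterations until pointers meet (list length 7)
`tally` takes the values: 0 → 1 → 2 → 3

Answer: 3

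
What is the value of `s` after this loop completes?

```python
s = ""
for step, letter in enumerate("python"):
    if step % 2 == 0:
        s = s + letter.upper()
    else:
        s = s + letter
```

Uppercase even positions in 'python'
`s` takes the values: "" → "P" → "Py" → "PyT" → "PyTh" → "PyThO" → "PyThOn"

Answer: "PyThOn"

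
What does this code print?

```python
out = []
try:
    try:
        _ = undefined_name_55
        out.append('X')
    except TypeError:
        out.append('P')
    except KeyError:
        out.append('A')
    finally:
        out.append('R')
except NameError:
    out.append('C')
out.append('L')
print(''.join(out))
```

Execution trace: 'R' (finally) → 'C' (outer except NameError) → 'L' (after the try/except). Output: RCL

Answer: RCL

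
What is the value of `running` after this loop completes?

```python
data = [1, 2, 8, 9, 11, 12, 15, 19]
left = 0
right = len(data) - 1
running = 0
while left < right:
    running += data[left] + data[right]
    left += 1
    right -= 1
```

Sum of pairs from ends
`running` takes the values: 0 → 20 → 37 → 57 → 77

Answer: 77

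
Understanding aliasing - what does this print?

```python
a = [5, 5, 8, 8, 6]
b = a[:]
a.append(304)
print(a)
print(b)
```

Key concept: slice [:] creates copy.
Step by step:
`a = [5, 5, 8, 8, 6]` → a = [5, 5, 8, 8, 6]
`b = a[:]` → b = [5, 5, 8, 8, 6]
`a.append(304)` → a = [5, 5, 8, 8, 6, 304]
`print(a)` → prints [5, 5, 8, 8, 6, 304]
`print(b)` → prints [5, 5, 8, 8, 6]

Answer:
[5, 5, 8, 8, 6, 304]
[5, 5, 8, 8, 6]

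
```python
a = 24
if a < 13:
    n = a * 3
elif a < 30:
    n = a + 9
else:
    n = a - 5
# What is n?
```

Trace:
`a = 24` → a = 24
`if a < 13: ...` → a < 13 is False, a < 30 is True → n = 33
So n = 33

Answer: 33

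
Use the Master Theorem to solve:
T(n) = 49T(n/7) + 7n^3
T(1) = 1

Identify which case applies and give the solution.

a=49, b=7, f(n)=7n^3. log_7(49) = 2. Since c=3 > 2 and the regularity condition holds (49(n/7)^3 = (49/7^3)n^3 with 49/7^3 < 1), Case 3 applies: T(n) = Θ(f(n)) = O(n^3).

Answer: O(n^3) - Case 3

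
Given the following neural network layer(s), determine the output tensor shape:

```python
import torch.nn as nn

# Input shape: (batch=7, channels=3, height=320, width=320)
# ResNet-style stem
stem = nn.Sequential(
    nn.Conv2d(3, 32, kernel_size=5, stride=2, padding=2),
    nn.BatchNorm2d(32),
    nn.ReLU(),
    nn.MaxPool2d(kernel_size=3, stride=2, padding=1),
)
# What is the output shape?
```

Input: (7, 3, 320, 320) -> after Conv2d 5x5 stride=2: (7, 32, 160, 160) -> Output: (7, 32, 80, 80)

Answer: (7, 32, 80, 80)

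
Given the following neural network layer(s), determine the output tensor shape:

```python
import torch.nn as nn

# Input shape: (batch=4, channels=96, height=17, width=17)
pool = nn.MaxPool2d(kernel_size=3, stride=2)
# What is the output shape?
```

Input: (4, 96, 17, 17) -> Output: (4, 96, 8, 8)

Answer: (4, 96, 8, 8)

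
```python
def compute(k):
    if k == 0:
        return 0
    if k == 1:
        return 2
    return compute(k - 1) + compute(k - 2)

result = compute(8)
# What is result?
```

Build up from base cases: compute(0)=0, compute(1)=2, compute(2)=2, compute(3)=4, compute(4)=6, compute(5)=10, compute(6)=16, ..., compute(8)=42

Answer: 42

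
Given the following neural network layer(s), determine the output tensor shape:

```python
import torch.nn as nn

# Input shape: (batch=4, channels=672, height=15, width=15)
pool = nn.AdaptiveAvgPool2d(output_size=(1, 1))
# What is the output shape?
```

Input: (4, 672, 15, 15) -> Output: (4, 672, 1, 1)

Answer: (4, 672, 1, 1)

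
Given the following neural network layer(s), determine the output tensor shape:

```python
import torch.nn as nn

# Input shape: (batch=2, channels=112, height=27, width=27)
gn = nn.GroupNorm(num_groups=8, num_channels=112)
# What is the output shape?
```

Input: (2, 112, 27, 27) -> Output: (2, 112, 27, 27)

Answer: (2, 112, 27, 27)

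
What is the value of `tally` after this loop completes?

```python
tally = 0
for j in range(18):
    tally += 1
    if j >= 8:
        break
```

Loop breaks when j reaches 8, tally is 9
`tally` takes the values: 0 → 1 → 2 → 3 → 4 → 5 → 6 → 7 → 8 → 9

Answer: 9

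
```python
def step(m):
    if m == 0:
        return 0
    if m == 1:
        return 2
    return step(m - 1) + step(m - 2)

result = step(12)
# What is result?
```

Build up from base cases: step(0)=0, step(1)=2, step(2)=2, step(3)=4, step(4)=6, step(5)=10, step(6)=16, ..., step(12)=288

Answer: 288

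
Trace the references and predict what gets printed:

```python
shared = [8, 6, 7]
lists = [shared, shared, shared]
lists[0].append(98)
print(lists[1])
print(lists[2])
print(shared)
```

Key concept: list of same reference.
Step by step:
`shared = [8, 6, 7]` → shared = [8, 6, 7]
`lists = [shared, shared, shared]` → lists = [[8, 6, 7], [8, 6, 7], [8, 6, 7]]
`lists[0].append(98)` → shared = [8, 6, 7, 98]; lists = [[8, 6, 7, 98], [8, 6, 7, 98], [8, 6, 7, 98]]
`print(lists[1])` → prints [8, 6, 7, 98]
`print(lists[2])` → prints [8, 6, 7, 98]
`print(shared)` → prints [8, 6, 7, 98]

Answer:
[8, 6, 7, 98]
[8, 6, 7, 98]
[8, 6, 7, 98]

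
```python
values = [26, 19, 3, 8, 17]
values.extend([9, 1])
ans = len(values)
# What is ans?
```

Trace:
`values = [26, 19, 3, 8, 17]` → values = [26, 19, 3, 8, 17]
`values.extend([9, 1])` → values = [26, 19, 3, 8, 17, 9, 1]
`ans = len(values)` → ans = 7
So ans = 7

Answer: 7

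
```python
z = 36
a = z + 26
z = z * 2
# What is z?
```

Trace:
`z = 36` → z = 36
`a = z + 26` → a = 62
`z = z * 2` → z = 72
So z = 72

Answer: 72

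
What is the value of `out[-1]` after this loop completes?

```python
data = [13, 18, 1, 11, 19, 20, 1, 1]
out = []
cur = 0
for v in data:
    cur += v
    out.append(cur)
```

Cumulative sum ends at 84
`out` takes the values: [] → [13] → [13, 31] → [13, 31, 32] → [13, 31, 32, 43] → [13, 31, 32, 43, 62] → [13, 31, 32, 43, 62, 82] → [13, 31, 32, 43, 62, 82, 83] → [13, 31, 32, 43, 62, 82, 83, 84]
So `out[-1]` = 84

Answer: 84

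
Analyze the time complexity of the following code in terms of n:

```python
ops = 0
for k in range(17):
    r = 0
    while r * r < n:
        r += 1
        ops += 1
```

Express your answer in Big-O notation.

Each loop level contributes: 1 × √n. Multiplying the contributions gives O(√n).

Answer: O(√n)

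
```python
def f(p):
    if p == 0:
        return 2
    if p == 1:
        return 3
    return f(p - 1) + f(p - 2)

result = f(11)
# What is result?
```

Build up from base cases: f(0)=2, f(1)=3, f(2)=5, f(3)=8, f(4)=13, f(5)=21, f(6)=34, ..., f(11)=377

Answer: 377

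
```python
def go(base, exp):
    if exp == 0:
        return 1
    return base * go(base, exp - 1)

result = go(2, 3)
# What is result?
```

go(2, 3) = 2 * 2 * 2 = 8

Answer: 8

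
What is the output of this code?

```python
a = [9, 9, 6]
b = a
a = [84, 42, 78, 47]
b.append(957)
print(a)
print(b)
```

Key concept: rebinding vs mutation: a is rebound to a new list, b still points at the original.
Step by step:
`a = [9, 9, 6]` → a = [9, 9, 6]
`b = a` → b = [9, 9, 6] (same object as a)
`a = [84, 42, 78, 47]` → a = [84, 42, 78, 47]
`b.append(957)` → b = [9, 9, 6, 957]
`print(a)` → prints [84, 42, 78, 47]
`print(b)` → prints [9, 9, 6, 957]

Answer:
[84, 42, 78, 47]
[9, 9, 6, 957]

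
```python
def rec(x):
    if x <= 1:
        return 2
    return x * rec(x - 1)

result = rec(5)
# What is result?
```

rec(5) = 5 * 4 * 3 * 2 * 2 = 240

Answer: 240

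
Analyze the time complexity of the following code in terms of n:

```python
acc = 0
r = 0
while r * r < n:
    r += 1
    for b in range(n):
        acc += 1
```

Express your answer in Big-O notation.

Each loop level contributes: √n × n. Multiplying the contributions gives O(n√n).

Answer: O(n√n)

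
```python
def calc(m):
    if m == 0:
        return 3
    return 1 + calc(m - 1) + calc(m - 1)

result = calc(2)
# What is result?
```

calc(m) = 1 + 2·calc(m-1), calc(0)=3. Closed form: (3+1)·2^2 - 1 = 15.

Answer: 15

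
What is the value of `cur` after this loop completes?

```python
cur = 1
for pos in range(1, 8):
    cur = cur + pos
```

Start at 1, add 1 through 7
`cur` takes the values: 1 → 2 → 4 → 7 → 11 → 16 → 22 → 29

Answer: 29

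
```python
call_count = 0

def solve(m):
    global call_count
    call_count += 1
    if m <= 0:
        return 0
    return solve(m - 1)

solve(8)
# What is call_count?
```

Linear recursion stepping by 1: 9 calls from m=8 down to ≤0.

Answer: 9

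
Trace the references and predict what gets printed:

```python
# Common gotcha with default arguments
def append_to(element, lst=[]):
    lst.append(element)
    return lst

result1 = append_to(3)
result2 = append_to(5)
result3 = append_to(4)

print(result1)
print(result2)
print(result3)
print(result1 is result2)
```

Key concept: mutable default argument gotcha.
Step by step:
`result1 = append_to(3)` → result1 = [3]
`result2 = append_to(5)` → result1 = [3, 5] (same object as result2); result2 = [3, 5] (same object as result1)
`result3 = append_to(4)` → result1 = [3, 5, 4] (same object as result2, result3); result2 = [3, 5, 4] (same object as result1, result3); result3 = [3, 5, 4] (same object as result1, result2)
`print(result1)` → prints [3, 5, 4]
`print(result2)` → prints [3, 5, 4]
`print(result3)` → prints [3, 5, 4]
`print(result1 is result2)` → prints True

Answer:
[3, 5, 4]
[3, 5, 4]
[3, 5, 4]
True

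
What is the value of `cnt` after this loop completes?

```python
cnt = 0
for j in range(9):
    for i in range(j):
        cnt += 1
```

Triangle number: 0+1+2+...+8
`cnt` takes the values: 0 → 1 → 2 → 3 → 4 → 5 → 6 → 7 → 8 → 9 → 10 → 11 → 12 → 13 → 14 → 15 → 16 → 17 → 18 → 19 → 20 → 21 → 22 → 23 → 24 → 25 → 26 → 27 → 28 → 29 → 30 → 31 → 32 → 33 → 34 → 35 → 36

Answer: 36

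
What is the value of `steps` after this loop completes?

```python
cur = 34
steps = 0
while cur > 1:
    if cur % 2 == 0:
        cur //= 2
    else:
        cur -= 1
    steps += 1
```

Steps to reduce 34 to 1
`steps` takes the values: 0 → 1 → 2 → 3 → 4 → 5 → 6

Answer: 6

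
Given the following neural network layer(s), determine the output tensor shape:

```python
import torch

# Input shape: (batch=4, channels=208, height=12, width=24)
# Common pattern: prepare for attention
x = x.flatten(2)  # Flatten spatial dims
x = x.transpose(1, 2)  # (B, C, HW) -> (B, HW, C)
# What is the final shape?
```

Input: (4, 208, 12, 24) -> after flatten(2): (4, 208, 288) -> Output: (4, 288, 208)

Answer: (4, 288, 208)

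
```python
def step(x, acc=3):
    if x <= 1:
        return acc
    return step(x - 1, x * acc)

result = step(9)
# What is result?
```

Accumulator trace (n, acc): (9, 3) -> (8, 27) -> (7, 216) -> (6, 1512) -> (5, 9072) -> (4, 45360) -> (3, 181440) -> (2, 544320) -> (1, 1088640) -> return 1088640

Answer: 1088640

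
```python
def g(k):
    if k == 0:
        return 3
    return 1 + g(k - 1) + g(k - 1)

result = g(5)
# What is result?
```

g(k) = 1 + 2·g(k-1), g(0)=3. Closed form: (3+1)·2^5 - 1 = 127.

Answer: 127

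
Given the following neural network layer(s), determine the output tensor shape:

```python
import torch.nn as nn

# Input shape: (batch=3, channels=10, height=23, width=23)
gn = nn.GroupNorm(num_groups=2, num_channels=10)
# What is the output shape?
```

Input: (3, 10, 23, 23) -> Output: (3, 10, 23, 23)

Answer: (3, 10, 23, 23)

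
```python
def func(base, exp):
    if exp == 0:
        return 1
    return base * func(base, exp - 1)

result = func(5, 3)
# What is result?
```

func(5, 3) = 5 * 5 * 5 = 125

Answer: 125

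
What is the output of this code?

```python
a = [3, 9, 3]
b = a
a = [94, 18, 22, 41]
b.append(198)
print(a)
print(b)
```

Key concept: rebinding vs mutation: a is rebound to a new list, b still points at the original.
Step by step:
`a = [3, 9, 3]` → a = [3, 9, 3]
`b = a` → b = [3, 9, 3] (same object as a)
`a = [94, 18, 22, 41]` → a = [94, 18, 22, 41]
`b.append(198)` → b = [3, 9, 3, 198]
`print(a)` → prints [94, 18, 22, 41]
`print(b)` → prints [3, 9, 3, 198]

Answer:
[94, 18, 22, 41]
[3, 9, 3, 198]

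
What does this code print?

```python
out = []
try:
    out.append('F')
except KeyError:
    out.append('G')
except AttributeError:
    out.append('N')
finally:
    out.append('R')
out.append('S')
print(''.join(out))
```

Execution trace: 'F' (try body, no exception) → 'R' (finally) → 'S' (after the try/except). Output: FRS

Answer: FRS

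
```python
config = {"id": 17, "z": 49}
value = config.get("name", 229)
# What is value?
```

Trace:
`config = {"id": 17, "z": 49}` → config = {'id': 17, 'z': 49}
`value = config.get("name", 229)` → value = 229
So value = 229

Answer: 229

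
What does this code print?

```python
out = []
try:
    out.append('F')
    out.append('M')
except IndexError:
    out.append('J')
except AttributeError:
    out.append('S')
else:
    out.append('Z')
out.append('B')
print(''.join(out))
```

Execution trace: 'F' (try body) → 'M' (try body, no exception) → 'Z' (else) → 'B' (after the try/except). Output: FMZB

Answer: FMZB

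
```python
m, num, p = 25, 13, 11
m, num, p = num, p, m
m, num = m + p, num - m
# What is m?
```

Trace:
`m, num, p = 25, 13, 11` → m = 25; num = 13; p = 11
`m, num, p = num, p, m` → m = 13; num = 11; p = 25
`m, num = m + p, num - m` → m = 38; num = -2
So m = 38

Answer: 38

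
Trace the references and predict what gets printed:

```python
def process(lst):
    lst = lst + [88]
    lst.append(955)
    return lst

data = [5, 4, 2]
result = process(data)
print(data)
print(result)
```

Key concept: rebinding parameter vs mutation.
Step by step:
`data = [5, 4, 2]` → data = [5, 4, 2]
`result = process(data)` → result = [5, 4, 2, 88, 955]
`print(data)` → prints [5, 4, 2]
`print(result)` → prints [5, 4, 2, 88, 955]

Answer:
[5, 4, 2]
[5, 4, 2, 88, 955]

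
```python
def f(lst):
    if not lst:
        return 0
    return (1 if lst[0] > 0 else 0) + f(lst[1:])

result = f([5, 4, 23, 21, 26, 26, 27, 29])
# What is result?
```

Count of positive elements in [5, 4, 23, 21, 26, 26, 27, 29] = 8

Answer: 8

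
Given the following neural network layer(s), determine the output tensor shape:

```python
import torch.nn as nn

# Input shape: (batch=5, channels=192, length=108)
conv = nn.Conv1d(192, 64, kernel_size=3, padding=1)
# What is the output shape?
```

Input: (5, 192, 108) -> Output: (5, 64, 108)

Answer: (5, 64, 108)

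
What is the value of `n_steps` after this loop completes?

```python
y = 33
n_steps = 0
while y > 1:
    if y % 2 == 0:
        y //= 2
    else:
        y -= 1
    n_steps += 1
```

Steps to reduce 33 to 1
`n_steps` takes the values: 0 → 1 → 2 → 3 → 4 → 5 → 6

Answer: 6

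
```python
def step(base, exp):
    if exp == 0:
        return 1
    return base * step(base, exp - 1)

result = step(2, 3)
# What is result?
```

step(2, 3) = 2 * 2 * 2 = 8

Answer: 8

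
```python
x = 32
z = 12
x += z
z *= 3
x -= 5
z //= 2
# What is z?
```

Trace:
`x = 32` → x = 32
`z = 12` → z = 12
`x += z` → x = 44
`z *= 3` → z = 36
`x -= 5` → x = 39
`z //= 2` → z = 18
So z = 18

Answer: 18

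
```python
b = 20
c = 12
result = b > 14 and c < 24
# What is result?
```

Trace:
`b = 20` → b = 20
`c = 12` → c = 12
`result = b > 14 and c < 24` → result = True
So result = True

Answer: True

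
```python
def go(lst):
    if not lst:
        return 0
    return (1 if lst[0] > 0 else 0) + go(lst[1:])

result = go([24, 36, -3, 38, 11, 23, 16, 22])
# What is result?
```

Count of positive elements in [24, 36, -3, 38, 11, 23, 16, 22] = 7

Answer: 7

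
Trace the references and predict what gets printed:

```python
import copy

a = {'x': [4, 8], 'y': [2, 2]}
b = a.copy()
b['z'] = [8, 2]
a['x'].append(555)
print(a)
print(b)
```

Key concept: shallow copy of dict with mutable values.
Step by step:
`a = {'x': [4, 8], 'y': [2, 2]}` → a = {'x': [4, 8], 'y': [2, 2]}
`b = a.copy()` → b = {'x': [4, 8], 'y': [2, 2]}
`b['z'] = [8, 2]` → b = {'x': [4, 8], 'y': [2, 2], 'z': [8, 2]}
`a['x'].append(555)` → a = {'x': [4, 8, 555], 'y': [2, 2]}; b = {'x': [4, 8, 555], 'y': [2, 2], 'z': [8, 2]}
`print(a)` → prints {'x': [4, 8, 555], 'y': [2, 2]}
`print(b)` → prints {'x': [4, 8, 555], 'y': [2, 2], 'z': [8, 2]}

Answer:
{'x': [4, 8, 555], 'y': [2, 2]}
{'x': [4, 8, 555], 'y': [2, 2], 'z': [8, 2]}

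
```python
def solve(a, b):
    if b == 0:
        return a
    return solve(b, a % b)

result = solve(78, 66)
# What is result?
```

solve(78, 66) -> solve(66, 12) -> solve(12, 6) -> solve(6, 0) -> 6

Answer: 6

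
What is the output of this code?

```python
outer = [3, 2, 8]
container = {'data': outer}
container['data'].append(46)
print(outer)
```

Key concept: dict holds reference to list.
Step by step:
`outer = [3, 2, 8]` → outer = [3, 2, 8]
`container = {'data': outer}` → container = {'data': [3, 2, 8]}
`container['data'].append(46)` → outer = [3, 2, 8, 46]; container = {'data': [3, 2, 8, 46]}
`print(outer)` → prints [3, 2, 8, 46]

Answer: [3, 2, 8, 46]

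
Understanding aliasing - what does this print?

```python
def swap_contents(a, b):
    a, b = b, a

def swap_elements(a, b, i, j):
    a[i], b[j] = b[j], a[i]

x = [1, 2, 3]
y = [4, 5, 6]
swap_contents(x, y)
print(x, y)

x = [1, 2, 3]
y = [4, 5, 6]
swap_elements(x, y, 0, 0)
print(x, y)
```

Key concept: parameter rebinding vs mutation.
Step by step:
`x = [1, 2, 3]` → x = [1, 2, 3]
`y = [4, 5, 6]` → y = [4, 5, 6]
`swap_contents(x, y)` → no visible change to tracked variables
`print(x, y)` → prints [1, 2, 3] [4, 5, 6]
`x = [1, 2, 3]` → x = [1, 2, 3]
`y = [4, 5, 6]` → y = [4, 5, 6]
`swap_elements(x, y, 0, 0)` → x = [4, 2, 3]; y = [1, 5, 6]
`print(x, y)` → prints [4, 2, 3] [1, 5, 6]

Answer:
[1, 2, 3] [4, 5, 6]
[4, 2, 3] [1, 5, 6]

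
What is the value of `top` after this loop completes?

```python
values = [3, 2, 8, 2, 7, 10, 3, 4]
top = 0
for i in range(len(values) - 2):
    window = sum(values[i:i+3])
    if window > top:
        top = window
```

Max sum of 3-element window in [3, 2, 8, 2, 7, 10, 3, 4]
`top` takes the values: 0 → 13 → 17 → 19 → 20

Answer: 20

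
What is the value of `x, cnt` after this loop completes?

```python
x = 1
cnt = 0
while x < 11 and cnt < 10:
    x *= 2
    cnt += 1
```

Double until >= 11 or 10 iterations
`x, cnt` takes the values: (1, 0) → (2, 0) → (2, 1) → (4, 1) → (4, 2) → (8, 2) → (8, 3) → (16, 3) → (16, 4)

Answer: 16, 4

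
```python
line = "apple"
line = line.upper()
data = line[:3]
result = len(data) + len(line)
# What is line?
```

Trace:
`line = "apple"` → line = 'apple'
`line = line.upper()` → line = 'APPLE'
`data = line[:3]` → data = 'APP'
`result = len(data) + len(line)` → result = 8
So line = 'APPLE'

Answer: 'APPLE'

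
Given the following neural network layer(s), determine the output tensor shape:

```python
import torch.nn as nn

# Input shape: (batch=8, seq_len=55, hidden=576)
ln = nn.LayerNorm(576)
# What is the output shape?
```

Input: (8, 55, 576) -> Output: (8, 55, 576)

Answer: (8, 55, 576)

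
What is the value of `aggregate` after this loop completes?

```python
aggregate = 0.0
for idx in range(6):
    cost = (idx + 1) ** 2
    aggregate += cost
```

Sum of squared losses 1² + 2² + ... + 6²
`aggregate` takes the values: 0.0 → 1.0 → 5.0 → 14.0 → 30.0 → 55.0 → 91.0

Answer: 91.0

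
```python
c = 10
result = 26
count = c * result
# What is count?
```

Trace:
`c = 10` → c = 10
`result = 26` → result = 26
`count = c * result` → count = 260
So count = 260

Answer: 260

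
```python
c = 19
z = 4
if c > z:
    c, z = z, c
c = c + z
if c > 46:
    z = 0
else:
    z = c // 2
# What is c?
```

Trace:
`c = 19` → c = 19
`z = 4` → z = 4
`if c > z: ...` → c > z is True → c = 4; z = 19
`c = c + z` → c = 23
`if c > 46: ...` → c > 46 is False, take else branch → z = 11
So c = 23

Answer: 23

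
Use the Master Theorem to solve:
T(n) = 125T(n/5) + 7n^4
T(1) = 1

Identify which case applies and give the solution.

a=125, b=5, f(n)=7n^4. log_5(125) = 3. Since c=4 > 3 and the regularity condition holds (125(n/5)^4 = (125/5^4)n^4 with 125/5^4 < 1), Case 3 applies: T(n) = Θ(f(n)) = O(n^4).

Answer: O(n^4) - Case 3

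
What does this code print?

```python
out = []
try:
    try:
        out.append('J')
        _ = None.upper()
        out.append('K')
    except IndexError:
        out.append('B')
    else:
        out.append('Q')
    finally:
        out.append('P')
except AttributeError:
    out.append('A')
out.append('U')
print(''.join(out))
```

Execution trace: 'J' (try body) → 'P' (finally) → 'A' (outer except AttributeError) → 'U' (after the try/except). Output: JPAU

Answer: JPAU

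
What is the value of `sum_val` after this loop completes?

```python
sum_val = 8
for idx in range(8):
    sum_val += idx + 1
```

Start at 8, add 1 to 8 = 44
`sum_val` takes the values: 8 → 9 → 11 → 14 → 18 → 23 → 29 → 36 → 44

Answer: 44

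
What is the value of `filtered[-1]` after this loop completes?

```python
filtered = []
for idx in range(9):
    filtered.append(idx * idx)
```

Last element of squares 0 to 8
`filtered` takes the values: [] → [0] → [0, 1] → [0, 1, 4] → [0, 1, 4, 9] → [0, 1, 4, 9, 16] → [0, 1, 4, 9, 16, 25] → [0, 1, 4, 9, 16, 25, 36] → [0, 1, 4, 9, 16, 25, 36, 49] → [0, 1, 4, 9, 16, 25, 36, 49, 64]
So `filtered[-1]` = 64

Answer: 64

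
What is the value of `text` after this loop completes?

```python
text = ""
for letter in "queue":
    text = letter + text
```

Reverse 'queue'
`text` takes the values: "" → "q" → "uq" → "euq" → "ueuq" → "eueuq"

Answer: "eueuq"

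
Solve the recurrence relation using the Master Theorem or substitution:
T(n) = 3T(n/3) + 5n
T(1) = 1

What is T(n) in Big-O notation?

By Master Theorem: a=3, b=3, f(n)=5n. Since log_3(3) = 1 and f(n) = Θ(n^1), Case 2 applies. T(n) = O(n log n).

Answer: O(n log n)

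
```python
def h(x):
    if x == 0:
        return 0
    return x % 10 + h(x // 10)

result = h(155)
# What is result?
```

Sum of digits of 155: 5 + 5 + 1 = 11

Answer: 11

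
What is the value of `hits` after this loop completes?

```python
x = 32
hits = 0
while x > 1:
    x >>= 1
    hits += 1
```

Count right shifts until 1
`hits` takes the values: 0 → 1 → 2 → 3 → 4 → 5

Answer: 5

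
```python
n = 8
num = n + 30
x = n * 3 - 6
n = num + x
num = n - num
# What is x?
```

Trace:
`n = 8` → n = 8
`num = n + 30` → num = 38
`x = n * 3 - 6` → x = 18
`n = num + x` → n = 56
`num = n - num` → num = 18
So x = 18

Answer: 18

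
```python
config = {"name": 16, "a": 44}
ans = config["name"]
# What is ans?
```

Trace:
`config = {"name": 16, "a": 44}` → config = {'name': 16, 'a': 44}
`ans = config["name"]` → ans = 16
So ans = 16

Answer: 16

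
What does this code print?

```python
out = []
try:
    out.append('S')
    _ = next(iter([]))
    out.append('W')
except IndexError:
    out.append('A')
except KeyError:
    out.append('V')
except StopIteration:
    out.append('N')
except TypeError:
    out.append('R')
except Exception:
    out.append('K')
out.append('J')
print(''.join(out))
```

Execution trace: 'S' (try body) → 'N' (except StopIteration) → 'J' (after the try/except). Output: SNJ

Answer: SNJ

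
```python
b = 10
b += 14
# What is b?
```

Trace:
`b = 10` → b = 10
`b += 14` → b = 24
So b = 24

Answer: 24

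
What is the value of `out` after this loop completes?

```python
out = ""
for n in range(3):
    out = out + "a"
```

Repeat 'a' 3 times
`out` takes the values: "" → "a" → "aa" → "aaa"

Answer: "aaa"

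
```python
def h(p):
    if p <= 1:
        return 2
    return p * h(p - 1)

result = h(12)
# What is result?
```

h(12) = 12 * 11 * 10 * 9 * 8 * 7 * 6 * 5 * 4 * 3 * 2 * 2 = 958003200

Answer: 958003200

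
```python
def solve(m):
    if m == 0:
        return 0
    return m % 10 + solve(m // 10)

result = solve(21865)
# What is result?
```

Sum of digits of 21865: 5 + 6 + 8 + 1 + 2 = 22

Answer: 22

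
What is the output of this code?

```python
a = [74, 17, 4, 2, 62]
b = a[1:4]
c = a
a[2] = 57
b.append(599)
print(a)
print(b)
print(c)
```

Key concept: slice vs alias.
Step by step:
`a = [74, 17, 4, 2, 62]` → a = [74, 17, 4, 2, 62]
`b = a[1:4]` → b = [17, 4, 2]
`c = a` → c = [74, 17, 4, 2, 62] (same object as a)
`a[2] = 57` → a = [74, 17, 57, 2, 62] (same object as c); c = [74, 17, 57, 2, 62] (same object as a)
`b.append(599)` → b = [17, 4, 2, 599]
`print(a)` → prints [74, 17, 57, 2, 62]
`print(b)` → prints [17, 4, 2, 599]
`print(c)` → prints [74, 17, 57, 2, 62]

Answer:
[74, 17, 57, 2, 62]
[17, 4, 2, 599]
[74, 17, 57, 2, 62]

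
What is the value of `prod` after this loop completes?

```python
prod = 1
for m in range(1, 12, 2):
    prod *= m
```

Product of 1, 3, 5, ... up to 11
`prod` takes the values: 1 → 3 → 15 → 105 → 945 → 10395

Answer: 10395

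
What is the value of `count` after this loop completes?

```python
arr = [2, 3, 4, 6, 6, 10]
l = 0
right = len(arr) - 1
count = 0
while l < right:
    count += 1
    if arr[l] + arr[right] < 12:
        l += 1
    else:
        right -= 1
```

Steps to find pair summing to 12
`count` takes the values: 0 → 1 → 2 → 3 → 4 → 5

Answer: 5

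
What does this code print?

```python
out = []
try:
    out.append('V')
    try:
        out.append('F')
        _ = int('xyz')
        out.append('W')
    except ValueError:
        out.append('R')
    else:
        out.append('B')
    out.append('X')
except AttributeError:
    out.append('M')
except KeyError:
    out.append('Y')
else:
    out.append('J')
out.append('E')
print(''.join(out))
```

Execution trace: 'V' (try body) → 'F' (inner try body) → 'R' (inner except ValueError) → 'X' (try body, no exception) → 'J' (else) → 'E' (after the try/except). Output: VFRXJE

Answer: VFRXJE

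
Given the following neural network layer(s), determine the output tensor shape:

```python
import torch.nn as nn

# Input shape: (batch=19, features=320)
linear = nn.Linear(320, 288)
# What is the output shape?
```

Input: (19, 320) -> Output: (19, 288)

Answer: (19, 288)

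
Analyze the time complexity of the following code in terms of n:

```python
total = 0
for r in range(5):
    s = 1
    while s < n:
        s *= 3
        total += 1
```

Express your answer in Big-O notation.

Each loop level contributes: 1 × log n. Multiplying the contributions gives O(log n).

Answer: O(log n)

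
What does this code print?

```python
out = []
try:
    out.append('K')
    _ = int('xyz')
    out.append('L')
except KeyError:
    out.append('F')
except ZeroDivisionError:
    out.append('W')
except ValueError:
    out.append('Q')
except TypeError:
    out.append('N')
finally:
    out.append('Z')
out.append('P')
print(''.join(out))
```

Execution trace: 'K' (try body) → 'Q' (except ValueError) → 'Z' (finally) → 'P' (after the try/except). Output: KQZP

Answer: KQZP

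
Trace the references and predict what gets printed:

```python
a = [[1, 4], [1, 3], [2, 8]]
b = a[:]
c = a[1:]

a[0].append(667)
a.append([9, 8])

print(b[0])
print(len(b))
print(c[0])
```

Key concept: slice with nested mutation.
Step by step:
`a = [[1, 4], [1, 3], [2, 8]]` → a = [[1, 4], [1, 3], [2, 8]]
`b = a[:]` → b = [[1, 4], [1, 3], [2, 8]]
`c = a[1:]` → c = [[1, 3], [2, 8]]
`a[0].append(667)` → a = [[1, 4, 667], [1, 3], [2, 8]]; b = [[1, 4, 667], [1, 3], [2, 8]]
`a.append([9, 8])` → a = [[1, 4, 667], [1, 3], [2, 8], [9, 8]]
`print(b[0])` → prints [1, 4, 667]
`print(len(b))` → prints 3
`print(c[0])` → prints [1, 3]

Answer:
[1, 4, 667]
3
[1, 3]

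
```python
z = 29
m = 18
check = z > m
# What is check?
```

Trace:
`z = 29` → z = 29
`m = 18` → m = 18
`check = z > m` → check = True
So check = True

Answer: True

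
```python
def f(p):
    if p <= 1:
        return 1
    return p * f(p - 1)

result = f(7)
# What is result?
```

f(7) = 7 * 6 * 5 * 4 * 3 * 2 * 1 = 5040

Answer: 5040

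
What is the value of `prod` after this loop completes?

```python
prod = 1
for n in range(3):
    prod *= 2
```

2^3 = 8
`prod` takes the values: 1 → 2 → 4 → 8

Answer: 8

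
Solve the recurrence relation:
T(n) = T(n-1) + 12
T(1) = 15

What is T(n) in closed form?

Unrolling: T(n) = T(1) + 12·(n-1) = 15 + 12(n-1) = 12n + 3.

Answer: T(n) = 12n + 3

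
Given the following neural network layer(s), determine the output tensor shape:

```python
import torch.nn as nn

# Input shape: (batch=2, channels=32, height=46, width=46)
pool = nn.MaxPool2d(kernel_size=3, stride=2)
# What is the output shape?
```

Input: (2, 32, 46, 46) -> Output: (2, 32, 22, 22)

Answer: (2, 32, 22, 22)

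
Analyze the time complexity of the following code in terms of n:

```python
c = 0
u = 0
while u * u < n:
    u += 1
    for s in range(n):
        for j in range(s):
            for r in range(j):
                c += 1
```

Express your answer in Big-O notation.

Each loop level contributes: √n × n × n × n. Multiplying the contributions gives O(n^3√n).

Answer: O(n^3√n)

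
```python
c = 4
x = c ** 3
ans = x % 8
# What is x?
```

Trace:
`c = 4` → c = 4
`x = c ** 3` → x = 64
`ans = x % 8` → ans = 0
So x = 64

Answer: 64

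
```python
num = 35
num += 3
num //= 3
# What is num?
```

Trace:
`num = 35` → num = 35
`num += 3` → num = 38
`num //= 3` → num = 12
So num = 12

Answer: 12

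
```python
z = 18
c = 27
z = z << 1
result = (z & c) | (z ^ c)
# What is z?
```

Trace:
`z = 18` → z = 18
`c = 27` → c = 27
`z = z << 1` → z = 36
`result = (z & c) | (z ^ c)` → result = 63
So z = 36

Answer: 36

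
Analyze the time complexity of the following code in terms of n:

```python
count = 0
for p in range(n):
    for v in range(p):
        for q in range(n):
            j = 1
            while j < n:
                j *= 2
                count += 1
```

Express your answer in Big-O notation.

Each loop level contributes: n × n × n × log n. Multiplying the contributions gives O(n^3 log n).

Answer: O(n^3 log n)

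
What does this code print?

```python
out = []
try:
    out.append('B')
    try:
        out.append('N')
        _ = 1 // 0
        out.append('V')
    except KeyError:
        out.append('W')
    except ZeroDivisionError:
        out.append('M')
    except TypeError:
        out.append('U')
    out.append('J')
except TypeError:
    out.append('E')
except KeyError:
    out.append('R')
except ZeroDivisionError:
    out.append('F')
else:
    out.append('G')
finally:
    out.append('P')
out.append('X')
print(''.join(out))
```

Execution trace: 'B' (try body) → 'N' (inner try body) → 'M' (inner except ZeroDivisionError) → 'J' (try body, no exception) → 'G' (else) → 'P' (finally) → 'X' (after the try/except). Output: BNMJGPX

Answer: BNMJGPX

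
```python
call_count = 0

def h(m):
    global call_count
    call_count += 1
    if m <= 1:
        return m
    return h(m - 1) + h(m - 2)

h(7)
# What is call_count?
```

Calls(m) = 1 + Calls(m-1) + Calls(m-2); Calls(0)=Calls(1)=1. For m=7 this gives 41.

Answer: 41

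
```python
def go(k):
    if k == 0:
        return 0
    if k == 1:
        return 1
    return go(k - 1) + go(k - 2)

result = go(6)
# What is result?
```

Build up from base cases: go(0)=0, go(1)=1, go(2)=1, go(3)=2, go(4)=3, go(5)=5, go(6)=8

Answer: 8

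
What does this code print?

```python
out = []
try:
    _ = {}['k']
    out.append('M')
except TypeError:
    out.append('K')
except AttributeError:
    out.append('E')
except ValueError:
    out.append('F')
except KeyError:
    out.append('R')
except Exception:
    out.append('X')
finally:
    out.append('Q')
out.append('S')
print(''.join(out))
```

Execution trace: 'R' (except KeyError) → 'Q' (finally) → 'S' (after the try/except). Output: RQS

Answer: RQS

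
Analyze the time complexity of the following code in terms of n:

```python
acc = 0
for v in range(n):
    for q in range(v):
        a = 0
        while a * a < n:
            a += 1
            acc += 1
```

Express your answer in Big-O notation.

Each loop level contributes: n × n × √n. Multiplying the contributions gives O(n^2√n).

Answer: O(n^2√n)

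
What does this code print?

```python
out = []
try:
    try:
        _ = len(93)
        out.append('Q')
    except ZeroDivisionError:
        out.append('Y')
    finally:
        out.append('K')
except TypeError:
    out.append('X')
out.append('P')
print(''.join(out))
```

Execution trace: 'K' (finally) → 'X' (outer except TypeError) → 'P' (after the try/except). Output: KXP

Answer: KXP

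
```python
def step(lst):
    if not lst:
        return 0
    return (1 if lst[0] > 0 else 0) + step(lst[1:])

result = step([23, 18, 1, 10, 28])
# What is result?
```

Count of positive elements in [23, 18, 1, 10, 28] = 5

Answer: 5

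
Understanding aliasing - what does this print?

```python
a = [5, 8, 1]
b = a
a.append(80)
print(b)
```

Key concept: basic list aliasing.
Step by step:
`a = [5, 8, 1]` → a = [5, 8, 1]
`b = a` → b = [5, 8, 1] (same object as a)
`a.append(80)` → a = [5, 8, 1, 80] (same object as b); b = [5, 8, 1, 80] (same object as a)
`print(b)` → prints [5, 8, 1, 80]

Answer: [5, 8, 1, 80]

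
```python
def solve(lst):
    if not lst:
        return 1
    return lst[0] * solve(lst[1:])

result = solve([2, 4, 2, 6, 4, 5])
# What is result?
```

Product over [2, 4, 2, 6, 4, 5] = 2 * 4 * 2 * 6 * 4 * 5 = 1920

Answer: 1920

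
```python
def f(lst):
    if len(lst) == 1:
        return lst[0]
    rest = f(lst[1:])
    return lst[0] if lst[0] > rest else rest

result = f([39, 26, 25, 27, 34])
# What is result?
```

Recursive max over [39, 26, 25, 27, 34] = 39

Answer: 39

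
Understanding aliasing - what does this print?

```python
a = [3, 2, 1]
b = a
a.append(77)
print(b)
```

Key concept: basic list aliasing.
Step by step:
`a = [3, 2, 1]` → a = [3, 2, 1]
`b = a` → b = [3, 2, 1] (same object as a)
`a.append(77)` → a = [3, 2, 1, 77] (same object as b); b = [3, 2, 1, 77] (same object as a)
`print(b)` → prints [3, 2, 1, 77]

Answer: [3, 2, 1, 77]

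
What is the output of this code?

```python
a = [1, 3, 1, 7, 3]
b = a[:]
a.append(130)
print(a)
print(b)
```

Key concept: slice [:] creates copy.
Step by step:
`a = [1, 3, 1, 7, 3]` → a = [1, 3, 1, 7, 3]
`b = a[:]` → b = [1, 3, 1, 7, 3]
`a.append(130)` → a = [1, 3, 1, 7, 3, 130]
`print(a)` → prints [1, 3, 1, 7, 3, 130]
`print(b)` → prints [1, 3, 1, 7, 3]

Answer:
[1, 3, 1, 7, 3, 130]
[1, 3, 1, 7, 3]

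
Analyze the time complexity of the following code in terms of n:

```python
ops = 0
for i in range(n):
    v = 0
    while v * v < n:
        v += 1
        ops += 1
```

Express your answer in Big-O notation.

Each loop level contributes: n × √n. Multiplying the contributions gives O(n√n).

Answer: O(n√n)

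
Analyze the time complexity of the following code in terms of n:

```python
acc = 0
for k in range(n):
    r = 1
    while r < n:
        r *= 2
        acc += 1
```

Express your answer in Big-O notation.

Each loop level contributes: n × log n. Multiplying the contributions gives O(n log n).

Answer: O(n log n)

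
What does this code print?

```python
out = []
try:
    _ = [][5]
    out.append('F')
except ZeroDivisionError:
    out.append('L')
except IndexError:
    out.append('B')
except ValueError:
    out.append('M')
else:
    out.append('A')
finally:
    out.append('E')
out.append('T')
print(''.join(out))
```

Execution trace: 'B' (except IndexError) → 'E' (finally) → 'T' (after the try/except). Output: BET

Answer: BET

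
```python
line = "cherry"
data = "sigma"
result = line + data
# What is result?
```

Trace:
`line = "cherry"` → line = 'cherry'
`data = "sigma"` → data = 'sigma'
`result = line + data` → result = 'cherrysigma'
So result = 'cherrysigma'

Answer: 'cherrysigma'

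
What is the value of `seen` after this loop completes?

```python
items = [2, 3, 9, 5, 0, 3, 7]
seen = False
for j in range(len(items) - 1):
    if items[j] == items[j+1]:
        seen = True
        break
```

Check consecutive duplicates in [2, 3, 9, 5, 0, 3, 7]
`seen` takes the values: False

Answer: False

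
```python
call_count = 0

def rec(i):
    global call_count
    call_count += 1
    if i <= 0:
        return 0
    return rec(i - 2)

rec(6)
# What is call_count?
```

Linear recursion stepping by 2: 4 calls from i=6 down to ≤0.

Answer: 4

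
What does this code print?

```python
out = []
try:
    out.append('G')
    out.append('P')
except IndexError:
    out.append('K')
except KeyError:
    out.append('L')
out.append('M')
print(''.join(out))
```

Execution trace: 'G' (try body) → 'P' (try body, no exception) → 'M' (after the try/except). Output: GPM

Answer: GPM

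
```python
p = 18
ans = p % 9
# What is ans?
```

Trace:
`p = 18` → p = 18
`ans = p % 9` → ans = 0
So ans = 0

Answer: 0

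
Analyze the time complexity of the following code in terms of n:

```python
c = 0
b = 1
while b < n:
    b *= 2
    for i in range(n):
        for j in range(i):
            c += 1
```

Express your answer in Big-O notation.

Each loop level contributes: log n × n × n. Multiplying the contributions gives O(n^2 log n).

Answer: O(n^2 log n)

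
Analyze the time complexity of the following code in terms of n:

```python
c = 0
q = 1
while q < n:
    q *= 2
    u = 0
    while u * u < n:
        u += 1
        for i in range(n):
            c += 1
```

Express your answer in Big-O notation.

Each loop level contributes: log n × √n × n. Multiplying the contributions gives O(n√n log n).

Answer: O(n√n log n)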